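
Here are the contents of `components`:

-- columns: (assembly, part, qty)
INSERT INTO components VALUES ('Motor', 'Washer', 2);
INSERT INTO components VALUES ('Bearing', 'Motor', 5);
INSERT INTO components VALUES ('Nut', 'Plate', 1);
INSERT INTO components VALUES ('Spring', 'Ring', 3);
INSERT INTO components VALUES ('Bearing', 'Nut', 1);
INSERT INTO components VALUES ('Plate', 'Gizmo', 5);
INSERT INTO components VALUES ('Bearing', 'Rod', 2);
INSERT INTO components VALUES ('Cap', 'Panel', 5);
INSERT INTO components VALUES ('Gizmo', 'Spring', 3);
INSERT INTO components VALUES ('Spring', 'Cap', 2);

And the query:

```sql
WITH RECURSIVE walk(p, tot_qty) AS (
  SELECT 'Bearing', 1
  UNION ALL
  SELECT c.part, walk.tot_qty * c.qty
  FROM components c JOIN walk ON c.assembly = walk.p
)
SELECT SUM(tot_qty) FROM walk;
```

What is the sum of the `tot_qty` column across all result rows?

Base: (Bearing, tot_qty=1).
Iteration 1: components of {Bearing} -> Motor = 1*5 = 5, Nut = 1*1 = 1, Rod = 1*2 = 2.
Iteration 2: components of {Motor,Nut,Rod} -> Plate = 1*1 = 1, Washer = 5*2 = 10.
Iteration 3: components of {Plate,Washer} -> Gizmo = 1*5 = 5.
Iteration 4: components of {Gizmo} -> Spring = 5*3 = 15.
Iteration 5: components of {Spring} -> Cap = 15*2 = 30, Ring = 15*3 = 45.
Iteration 6: components of {Cap,Ring} -> Panel = 30*5 = 150.
Iteration 7: no further components; recursion stops.
SUM(tot_qty) = 1 + 1 + 5 + 2 + 1 + 10 + 5 + 15 + 30 + 45 + 150 = 265.

265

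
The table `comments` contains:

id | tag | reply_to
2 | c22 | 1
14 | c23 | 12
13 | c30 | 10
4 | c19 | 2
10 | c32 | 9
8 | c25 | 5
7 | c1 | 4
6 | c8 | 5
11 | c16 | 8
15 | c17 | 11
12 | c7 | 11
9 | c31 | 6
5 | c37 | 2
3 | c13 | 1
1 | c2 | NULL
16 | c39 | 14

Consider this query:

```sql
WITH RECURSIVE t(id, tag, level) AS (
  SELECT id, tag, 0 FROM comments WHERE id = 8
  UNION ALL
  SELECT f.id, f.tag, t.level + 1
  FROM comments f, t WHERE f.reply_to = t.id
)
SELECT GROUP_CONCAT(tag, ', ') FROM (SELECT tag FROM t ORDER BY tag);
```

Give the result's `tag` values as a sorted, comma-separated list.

c16, c17, c23, c25, c39, c7

Base: id=8 (c25) at level 0.
Iteration 1: rows with reply_to in {8} -> c16 (id 11, level 1).
Iteration 2: rows with reply_to in {11} -> c7 (id 12, level 2), c17 (id 15, level 2).
Iteration 3: rows with reply_to in {12,15} -> c23 (id 14, level 3).
Iteration 4: rows with reply_to in {14} -> c39 (id 16, level 4).
Iteration 5: no rows with reply_to in {16}; recursion stops.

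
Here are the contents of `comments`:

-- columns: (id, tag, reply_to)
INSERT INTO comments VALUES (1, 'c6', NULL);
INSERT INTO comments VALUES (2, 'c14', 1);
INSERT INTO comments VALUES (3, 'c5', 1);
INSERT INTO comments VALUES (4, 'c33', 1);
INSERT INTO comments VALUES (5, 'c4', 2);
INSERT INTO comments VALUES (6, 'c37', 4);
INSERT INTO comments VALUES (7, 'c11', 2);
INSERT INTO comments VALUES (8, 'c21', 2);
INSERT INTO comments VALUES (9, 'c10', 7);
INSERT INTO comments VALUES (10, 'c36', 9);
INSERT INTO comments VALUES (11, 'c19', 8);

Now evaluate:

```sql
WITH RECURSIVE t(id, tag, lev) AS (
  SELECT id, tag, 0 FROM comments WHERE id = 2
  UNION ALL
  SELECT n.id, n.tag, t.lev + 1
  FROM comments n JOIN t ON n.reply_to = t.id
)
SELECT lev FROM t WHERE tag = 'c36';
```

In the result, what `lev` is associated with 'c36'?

Base: id=2 (c14) at lev 0.
Iteration 1: rows with reply_to in {2} -> c4 (id 5, lev 1), c11 (id 7, lev 1), c21 (id 8, lev 1).
Iteration 2: rows with reply_to in {5,7,8} -> c10 (id 9, lev 2), c19 (id 11, lev 2).
Iteration 3: rows with reply_to in {9,11} -> c36 (id 10, lev 3).
Iteration 4: no rows with reply_to in {10}; recursion stops.

3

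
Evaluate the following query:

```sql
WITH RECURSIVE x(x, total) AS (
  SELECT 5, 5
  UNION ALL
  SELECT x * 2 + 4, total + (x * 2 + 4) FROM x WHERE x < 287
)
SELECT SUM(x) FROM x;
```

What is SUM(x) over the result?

1115

Base: x=5, total=5.
Iteration 1: 5 < 287 holds -> x = 5 * 2 + 4 = 14, total = 5 + 14 = 19.
Iteration 2: 14 < 287 holds -> x = 14 * 2 + 4 = 32, total = 19 + 32 = 51.
Iteration 3: 32 < 287 holds -> x = 32 * 2 + 4 = 68, total = 51 + 68 = 119.
Iteration 4: 68 < 287 holds -> x = 68 * 2 + 4 = 140, total = 119 + 140 = 259.
Iteration 5: 140 < 287 holds -> x = 140 * 2 + 4 = 284, total = 259 + 284 = 543.
Iteration 6: 284 < 287 holds -> x = 284 * 2 + 4 = 572, total = 543 + 572 = 1115.
Iteration 7: 572 < 287 fails; recursion stops.
SUM(x) = 5 + 14 + 32 + 68 + 140 + 284 + 572 = 1115.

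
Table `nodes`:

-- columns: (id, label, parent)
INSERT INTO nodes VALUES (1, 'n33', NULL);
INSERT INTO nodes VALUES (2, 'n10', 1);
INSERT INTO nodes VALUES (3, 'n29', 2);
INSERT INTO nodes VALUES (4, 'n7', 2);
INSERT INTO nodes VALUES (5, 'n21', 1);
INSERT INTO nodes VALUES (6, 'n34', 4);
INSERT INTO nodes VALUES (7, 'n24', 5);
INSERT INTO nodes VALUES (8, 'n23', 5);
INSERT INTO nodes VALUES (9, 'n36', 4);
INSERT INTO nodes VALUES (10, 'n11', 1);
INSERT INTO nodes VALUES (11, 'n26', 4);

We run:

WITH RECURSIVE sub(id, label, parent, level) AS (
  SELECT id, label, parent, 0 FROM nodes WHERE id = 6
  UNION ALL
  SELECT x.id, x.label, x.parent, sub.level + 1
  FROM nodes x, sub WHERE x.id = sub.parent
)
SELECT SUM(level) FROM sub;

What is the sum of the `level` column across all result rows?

Base: id=6 (n34), parent=4, level 0.
Iteration 1: join on id=4 -> n7 (id 4, parent=2, level 1).
Iteration 2: join on id=2 -> n10 (id 2, parent=1, level 2).
Iteration 3: join on id=1 -> n33 (id 1, parent=NULL, level 3).
Iteration 4: parent is NULL; no match; recursion stops.
SUM(level) = 0 + 1 + 2 + 3 = 6.

6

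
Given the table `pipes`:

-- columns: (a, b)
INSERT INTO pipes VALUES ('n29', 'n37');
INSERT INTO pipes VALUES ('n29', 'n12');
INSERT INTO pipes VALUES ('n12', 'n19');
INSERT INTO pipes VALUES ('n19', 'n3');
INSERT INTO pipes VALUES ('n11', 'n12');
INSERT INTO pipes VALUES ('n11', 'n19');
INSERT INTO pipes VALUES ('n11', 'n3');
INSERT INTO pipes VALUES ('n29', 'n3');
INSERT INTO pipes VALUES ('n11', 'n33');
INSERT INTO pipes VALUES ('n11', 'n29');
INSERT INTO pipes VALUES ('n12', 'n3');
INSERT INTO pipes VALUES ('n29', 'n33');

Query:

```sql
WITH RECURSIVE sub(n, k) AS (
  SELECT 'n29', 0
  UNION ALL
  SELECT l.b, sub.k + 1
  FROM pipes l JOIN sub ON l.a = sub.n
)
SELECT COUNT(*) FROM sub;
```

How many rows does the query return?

8

Base: (n29, k=0).
Iteration 1: edges from {n29} -> (n12, k=1), (n3, k=1), (n33, k=1), (n37, k=1).
Iteration 2: edges from {n12,n3,n33,n37} -> (n19, k=2), (n3, k=2).
Iteration 3: edges from {n19,n3} -> (n3, k=3).
Iteration 4: no outgoing edges from {n3}; recursion stops.
Total rows emitted: 8.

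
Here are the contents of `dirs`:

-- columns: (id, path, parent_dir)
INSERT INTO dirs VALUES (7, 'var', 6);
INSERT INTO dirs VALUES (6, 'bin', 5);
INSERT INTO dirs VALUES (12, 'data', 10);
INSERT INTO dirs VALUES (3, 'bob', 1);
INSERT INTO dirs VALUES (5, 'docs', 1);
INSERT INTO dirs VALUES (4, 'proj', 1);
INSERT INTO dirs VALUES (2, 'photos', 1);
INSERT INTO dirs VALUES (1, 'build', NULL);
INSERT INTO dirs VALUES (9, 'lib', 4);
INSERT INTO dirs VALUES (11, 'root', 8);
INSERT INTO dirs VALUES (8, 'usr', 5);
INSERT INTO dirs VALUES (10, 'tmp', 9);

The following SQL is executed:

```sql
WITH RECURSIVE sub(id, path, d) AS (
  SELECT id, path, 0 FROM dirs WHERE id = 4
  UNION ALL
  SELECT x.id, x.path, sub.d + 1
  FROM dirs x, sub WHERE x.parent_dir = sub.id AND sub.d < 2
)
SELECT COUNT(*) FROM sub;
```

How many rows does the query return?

Base: id=4 (proj) at d 0.
Iteration 1: rows with parent_dir in {4} -> lib (id 9, d 1).
Iteration 2: rows with parent_dir in {9} -> tmp (id 10, d 2).
Iteration 3: d < 2 fails for all current rows; recursion stops.
Total rows emitted: 3.

3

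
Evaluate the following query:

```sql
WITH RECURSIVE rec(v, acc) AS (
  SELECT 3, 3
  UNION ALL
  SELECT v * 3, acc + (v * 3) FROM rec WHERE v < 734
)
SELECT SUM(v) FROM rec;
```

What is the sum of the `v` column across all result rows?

Base: v=3, acc=3.
Iteration 1: 3 < 734 holds -> v = 3 * 3 = 9, acc = 3 + 9 = 12.
Iteration 2: 9 < 734 holds -> v = 9 * 3 = 27, acc = 12 + 27 = 39.
Iteration 3: 27 < 734 holds -> v = 27 * 3 = 81, acc = 39 + 81 = 120.
Iteration 4: 81 < 734 holds -> v = 81 * 3 = 243, acc = 120 + 243 = 363.
Iteration 5: 243 < 734 holds -> v = 243 * 3 = 729, acc = 363 + 729 = 1092.
Iteration 6: 729 < 734 holds -> v = 729 * 3 = 2187, acc = 1092 + 2187 = 3279.
Iteration 7: 2187 < 734 fails; recursion stops.
SUM(v) = 3 + 9 + 27 + 81 + 243 + 729 + 2187 = 3279.

3279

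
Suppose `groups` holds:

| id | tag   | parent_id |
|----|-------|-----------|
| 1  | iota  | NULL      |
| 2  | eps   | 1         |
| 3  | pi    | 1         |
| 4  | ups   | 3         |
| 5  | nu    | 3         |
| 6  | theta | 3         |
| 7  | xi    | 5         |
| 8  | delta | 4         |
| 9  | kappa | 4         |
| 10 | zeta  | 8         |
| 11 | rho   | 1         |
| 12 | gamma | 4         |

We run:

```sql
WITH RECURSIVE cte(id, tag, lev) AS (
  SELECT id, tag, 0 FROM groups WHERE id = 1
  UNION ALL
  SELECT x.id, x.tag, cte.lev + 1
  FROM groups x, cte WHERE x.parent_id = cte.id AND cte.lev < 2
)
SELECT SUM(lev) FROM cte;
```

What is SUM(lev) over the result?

Base: id=1 (iota) at lev 0.
Iteration 1: rows with parent_id in {1} -> eps (id 2, lev 1), pi (id 3, lev 1), rho (id 11, lev 1).
Iteration 2: rows with parent_id in {2,3,11} -> ups (id 4, lev 2), nu (id 5, lev 2), theta (id 6, lev 2).
Iteration 3: lev < 2 fails for all current rows; recursion stops.
SUM(lev) = 0 + 1 + 1 + 1 + 2 + 2 + 2 = 9.

9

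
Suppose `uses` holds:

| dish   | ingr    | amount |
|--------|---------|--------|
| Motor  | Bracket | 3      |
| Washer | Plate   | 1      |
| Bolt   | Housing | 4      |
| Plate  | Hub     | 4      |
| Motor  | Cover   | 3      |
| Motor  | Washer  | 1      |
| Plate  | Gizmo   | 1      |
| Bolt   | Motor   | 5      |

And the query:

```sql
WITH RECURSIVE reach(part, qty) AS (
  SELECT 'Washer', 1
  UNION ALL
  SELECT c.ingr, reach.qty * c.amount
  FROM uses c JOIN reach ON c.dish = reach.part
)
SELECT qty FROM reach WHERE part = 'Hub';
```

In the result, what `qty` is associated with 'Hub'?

4

Base: (Washer, qty=1).
Iteration 1: components of {Washer} -> Plate = 1*1 = 1.
Iteration 2: components of {Plate} -> Gizmo = 1*1 = 1, Hub = 1*4 = 4.
Iteration 3: no further components; recursion stops.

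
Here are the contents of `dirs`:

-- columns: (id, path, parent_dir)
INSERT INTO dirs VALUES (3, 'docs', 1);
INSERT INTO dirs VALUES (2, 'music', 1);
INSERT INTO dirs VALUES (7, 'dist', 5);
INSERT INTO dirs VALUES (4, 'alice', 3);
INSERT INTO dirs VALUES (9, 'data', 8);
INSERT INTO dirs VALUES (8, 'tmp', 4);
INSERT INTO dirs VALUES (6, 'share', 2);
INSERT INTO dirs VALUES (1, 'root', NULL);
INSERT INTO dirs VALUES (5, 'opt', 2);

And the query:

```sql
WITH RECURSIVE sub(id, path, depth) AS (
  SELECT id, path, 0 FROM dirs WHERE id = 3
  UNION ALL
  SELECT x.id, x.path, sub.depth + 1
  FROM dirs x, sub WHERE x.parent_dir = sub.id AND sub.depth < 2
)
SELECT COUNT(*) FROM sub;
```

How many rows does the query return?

Base: id=3 (docs) at depth 0.
Iteration 1: rows with parent_dir in {3} -> alice (id 4, depth 1).
Iteration 2: rows with parent_dir in {4} -> tmp (id 8, depth 2).
Iteration 3: depth < 2 fails for all current rows; recursion stops.
Total rows emitted: 3.

3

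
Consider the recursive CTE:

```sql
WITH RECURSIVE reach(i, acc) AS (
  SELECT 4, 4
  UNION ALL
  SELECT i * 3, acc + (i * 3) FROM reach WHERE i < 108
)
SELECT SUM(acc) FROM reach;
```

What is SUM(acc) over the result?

232

Base: i=4, acc=4.
Iteration 1: 4 < 108 holds -> i = 4 * 3 = 12, acc = 4 + 12 = 16.
Iteration 2: 12 < 108 holds -> i = 12 * 3 = 36, acc = 16 + 36 = 52.
Iteration 3: 36 < 108 holds -> i = 36 * 3 = 108, acc = 52 + 108 = 160.
Iteration 4: 108 < 108 fails; recursion stops.
SUM(acc) = 4 + 16 + 52 + 160 = 232.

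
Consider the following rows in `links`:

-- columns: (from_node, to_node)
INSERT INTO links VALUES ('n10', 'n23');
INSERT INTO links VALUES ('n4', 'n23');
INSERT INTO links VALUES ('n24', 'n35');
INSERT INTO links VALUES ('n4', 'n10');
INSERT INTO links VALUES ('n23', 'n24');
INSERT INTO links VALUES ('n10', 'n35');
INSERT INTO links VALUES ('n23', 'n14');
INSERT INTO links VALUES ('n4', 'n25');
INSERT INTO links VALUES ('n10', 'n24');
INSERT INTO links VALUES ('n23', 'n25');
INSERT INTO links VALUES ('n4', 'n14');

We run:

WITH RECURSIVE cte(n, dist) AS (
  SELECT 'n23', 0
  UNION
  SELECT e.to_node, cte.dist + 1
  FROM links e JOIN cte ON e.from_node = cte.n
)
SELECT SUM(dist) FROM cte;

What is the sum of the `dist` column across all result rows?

5

Base: (n23, dist=0).
Iteration 1: edges from {n23} -> (n14, dist=1), (n24, dist=1), (n25, dist=1).
Iteration 2: edges from {n14,n24,n25} -> (n35, dist=2).
Iteration 3: no outgoing edges from {n35}; recursion stops.
SUM(dist) = 0 + 1 + 1 + 1 + 2 = 5.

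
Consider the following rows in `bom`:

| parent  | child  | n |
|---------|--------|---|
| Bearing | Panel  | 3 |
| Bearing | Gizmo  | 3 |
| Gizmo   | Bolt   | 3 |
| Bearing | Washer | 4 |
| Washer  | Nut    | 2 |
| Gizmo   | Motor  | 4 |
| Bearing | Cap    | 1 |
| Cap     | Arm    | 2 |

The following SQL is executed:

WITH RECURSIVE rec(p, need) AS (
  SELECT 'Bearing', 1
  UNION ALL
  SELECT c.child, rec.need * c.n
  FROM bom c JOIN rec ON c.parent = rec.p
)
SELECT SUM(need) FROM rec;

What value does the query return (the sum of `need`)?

Base: (Bearing, need=1).
Iteration 1: components of {Bearing} -> Cap = 1*1 = 1, Gizmo = 1*3 = 3, Panel = 1*3 = 3, Washer = 1*4 = 4.
Iteration 2: components of {Cap,Gizmo,Panel,Washer} -> Arm = 1*2 = 2, Bolt = 3*3 = 9, Motor = 3*4 = 12, Nut = 4*2 = 8.
Iteration 3: no further components; recursion stops.
SUM(need) = 1 + 3 + 3 + 4 + 1 + 9 + 12 + 8 + 2 = 43.

43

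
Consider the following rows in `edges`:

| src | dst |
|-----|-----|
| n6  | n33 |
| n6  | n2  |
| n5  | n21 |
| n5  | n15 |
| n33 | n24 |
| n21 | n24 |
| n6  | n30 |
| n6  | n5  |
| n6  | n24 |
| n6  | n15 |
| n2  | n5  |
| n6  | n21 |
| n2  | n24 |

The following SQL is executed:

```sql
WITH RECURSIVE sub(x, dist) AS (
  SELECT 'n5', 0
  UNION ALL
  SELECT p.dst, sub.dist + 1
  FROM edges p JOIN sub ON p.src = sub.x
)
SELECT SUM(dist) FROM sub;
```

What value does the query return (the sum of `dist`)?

Base: (n5, dist=0).
Iteration 1: edges from {n5} -> (n15, dist=1), (n21, dist=1).
Iteration 2: edges from {n15,n21} -> (n24, dist=2).
Iteration 3: no outgoing edges from {n24}; recursion stops.
SUM(dist) = 0 + 1 + 1 + 2 = 4.

4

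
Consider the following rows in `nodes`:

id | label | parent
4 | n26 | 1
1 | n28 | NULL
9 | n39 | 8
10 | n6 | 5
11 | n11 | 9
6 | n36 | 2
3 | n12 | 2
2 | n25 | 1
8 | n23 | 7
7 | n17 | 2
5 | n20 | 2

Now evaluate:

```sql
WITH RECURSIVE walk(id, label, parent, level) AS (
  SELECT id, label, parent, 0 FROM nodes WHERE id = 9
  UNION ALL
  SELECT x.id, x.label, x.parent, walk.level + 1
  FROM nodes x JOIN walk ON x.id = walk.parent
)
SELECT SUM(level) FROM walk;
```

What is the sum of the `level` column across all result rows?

10

Base: id=9 (n39), parent=8, level 0.
Iteration 1: join on id=8 -> n23 (id 8, parent=7, level 1).
Iteration 2: join on id=7 -> n17 (id 7, parent=2, level 2).
Iteration 3: join on id=2 -> n25 (id 2, parent=1, level 3).
Iteration 4: join on id=1 -> n28 (id 1, parent=NULL, level 4).
Iteration 5: parent is NULL; no match; recursion stops.
SUM(level) = 0 + 1 + 2 + 3 + 4 = 10.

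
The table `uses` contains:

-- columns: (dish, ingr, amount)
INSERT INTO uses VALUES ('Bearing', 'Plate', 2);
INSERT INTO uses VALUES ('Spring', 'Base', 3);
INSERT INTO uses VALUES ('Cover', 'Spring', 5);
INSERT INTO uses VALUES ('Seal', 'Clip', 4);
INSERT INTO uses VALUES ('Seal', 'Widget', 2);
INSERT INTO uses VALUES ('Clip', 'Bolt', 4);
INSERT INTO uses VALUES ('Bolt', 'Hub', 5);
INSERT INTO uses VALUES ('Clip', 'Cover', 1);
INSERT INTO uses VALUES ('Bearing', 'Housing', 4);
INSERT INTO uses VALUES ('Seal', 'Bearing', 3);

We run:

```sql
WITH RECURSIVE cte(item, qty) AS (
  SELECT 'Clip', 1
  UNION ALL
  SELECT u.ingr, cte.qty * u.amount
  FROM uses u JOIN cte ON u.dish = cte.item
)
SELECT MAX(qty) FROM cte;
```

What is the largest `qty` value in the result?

20

Base: (Clip, qty=1).
Iteration 1: components of {Clip} -> Bolt = 1*4 = 4, Cover = 1*1 = 1.
Iteration 2: components of {Bolt,Cover} -> Hub = 4*5 = 20, Spring = 1*5 = 5.
Iteration 3: components of {Hub,Spring} -> Base = 5*3 = 15.
Iteration 4: no further components; recursion stops.
qty values: 1, 1, 4, 5, 20, 15; the maximum is 20.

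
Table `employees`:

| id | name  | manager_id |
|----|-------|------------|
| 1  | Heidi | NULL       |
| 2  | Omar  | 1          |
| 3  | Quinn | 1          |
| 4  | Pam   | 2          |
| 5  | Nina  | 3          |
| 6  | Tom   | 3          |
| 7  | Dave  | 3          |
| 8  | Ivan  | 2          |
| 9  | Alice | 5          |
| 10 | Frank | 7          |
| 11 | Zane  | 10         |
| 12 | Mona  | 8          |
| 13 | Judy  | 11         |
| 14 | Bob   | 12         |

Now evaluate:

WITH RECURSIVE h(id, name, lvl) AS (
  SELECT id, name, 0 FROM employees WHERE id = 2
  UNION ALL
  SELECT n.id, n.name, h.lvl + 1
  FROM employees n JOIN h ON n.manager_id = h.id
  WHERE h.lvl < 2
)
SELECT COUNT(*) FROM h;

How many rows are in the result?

4

Base: id=2 (Omar) at lvl 0.
Iteration 1: rows with manager_id in {2} -> Pam (id 4, lvl 1), Ivan (id 8, lvl 1).
Iteration 2: rows with manager_id in {4,8} -> Mona (id 12, lvl 2).
Iteration 3: lvl < 2 fails for all current rows; recursion stops.
Total rows emitted: 4.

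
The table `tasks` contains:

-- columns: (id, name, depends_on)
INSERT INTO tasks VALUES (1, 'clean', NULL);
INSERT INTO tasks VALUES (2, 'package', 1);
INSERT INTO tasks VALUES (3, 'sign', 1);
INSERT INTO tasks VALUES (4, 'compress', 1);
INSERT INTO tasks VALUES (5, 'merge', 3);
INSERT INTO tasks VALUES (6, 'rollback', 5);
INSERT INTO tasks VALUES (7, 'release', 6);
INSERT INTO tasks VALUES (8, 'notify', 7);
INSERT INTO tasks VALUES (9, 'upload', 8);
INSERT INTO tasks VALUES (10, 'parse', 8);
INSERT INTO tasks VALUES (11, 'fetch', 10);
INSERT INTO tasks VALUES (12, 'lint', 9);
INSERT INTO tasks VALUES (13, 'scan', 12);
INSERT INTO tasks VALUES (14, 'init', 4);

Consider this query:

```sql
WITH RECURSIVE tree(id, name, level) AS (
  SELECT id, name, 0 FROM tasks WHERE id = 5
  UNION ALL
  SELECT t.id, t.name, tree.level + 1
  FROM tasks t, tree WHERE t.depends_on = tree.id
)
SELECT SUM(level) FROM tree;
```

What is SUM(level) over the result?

Base: id=5 (merge) at level 0.
Iteration 1: rows with depends_on in {5} -> rollback (id 6, level 1).
Iteration 2: rows with depends_on in {6} -> release (id 7, level 2).
Iteration 3: rows with depends_on in {7} -> notify (id 8, level 3).
Iteration 4: rows with depends_on in {8} -> upload (id 9, level 4), parse (id 10, level 4).
Iteration 5: rows with depends_on in {9,10} -> fetch (id 11, level 5), lint (id 12, level 5).
Iteration 6: rows with depends_on in {11,12} -> scan (id 13, level 6).
Iteration 7: no rows with depends_on in {13}; recursion stops.
SUM(level) = 0 + 1 + 2 + 3 + 4 + 4 + 5 + 5 + 6 = 30.

30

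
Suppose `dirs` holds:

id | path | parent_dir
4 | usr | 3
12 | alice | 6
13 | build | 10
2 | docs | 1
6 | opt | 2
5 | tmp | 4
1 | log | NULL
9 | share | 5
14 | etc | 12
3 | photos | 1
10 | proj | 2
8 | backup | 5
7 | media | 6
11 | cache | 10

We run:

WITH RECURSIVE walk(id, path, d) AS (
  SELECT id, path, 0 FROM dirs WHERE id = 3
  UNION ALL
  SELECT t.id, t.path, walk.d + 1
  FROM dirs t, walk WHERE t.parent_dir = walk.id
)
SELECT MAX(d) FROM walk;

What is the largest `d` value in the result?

3

Base: id=3 (photos) at d 0.
Iteration 1: rows with parent_dir in {3} -> usr (id 4, d 1).
Iteration 2: rows with parent_dir in {4} -> tmp (id 5, d 2).
Iteration 3: rows with parent_dir in {5} -> backup (id 8, d 3), share (id 9, d 3).
Iteration 4: no rows with parent_dir in {8,9}; recursion stops.
d values: 0, 1, 2, 3, 3; the maximum is 3.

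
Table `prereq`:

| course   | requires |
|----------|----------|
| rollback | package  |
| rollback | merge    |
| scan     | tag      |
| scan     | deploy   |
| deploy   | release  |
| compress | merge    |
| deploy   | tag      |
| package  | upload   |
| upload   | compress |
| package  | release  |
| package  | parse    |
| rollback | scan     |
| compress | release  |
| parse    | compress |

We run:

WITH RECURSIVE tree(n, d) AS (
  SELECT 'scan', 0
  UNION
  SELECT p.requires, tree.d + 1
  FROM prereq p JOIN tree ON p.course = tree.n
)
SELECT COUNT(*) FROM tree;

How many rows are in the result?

Base: (scan, d=0).
Iteration 1: edges from {scan} -> (deploy, d=1), (tag, d=1).
Iteration 2: edges from {deploy,tag} -> (release, d=2), (tag, d=2).
Iteration 3: no outgoing edges from {release,tag}; recursion stops.
Total rows emitted: 5.

5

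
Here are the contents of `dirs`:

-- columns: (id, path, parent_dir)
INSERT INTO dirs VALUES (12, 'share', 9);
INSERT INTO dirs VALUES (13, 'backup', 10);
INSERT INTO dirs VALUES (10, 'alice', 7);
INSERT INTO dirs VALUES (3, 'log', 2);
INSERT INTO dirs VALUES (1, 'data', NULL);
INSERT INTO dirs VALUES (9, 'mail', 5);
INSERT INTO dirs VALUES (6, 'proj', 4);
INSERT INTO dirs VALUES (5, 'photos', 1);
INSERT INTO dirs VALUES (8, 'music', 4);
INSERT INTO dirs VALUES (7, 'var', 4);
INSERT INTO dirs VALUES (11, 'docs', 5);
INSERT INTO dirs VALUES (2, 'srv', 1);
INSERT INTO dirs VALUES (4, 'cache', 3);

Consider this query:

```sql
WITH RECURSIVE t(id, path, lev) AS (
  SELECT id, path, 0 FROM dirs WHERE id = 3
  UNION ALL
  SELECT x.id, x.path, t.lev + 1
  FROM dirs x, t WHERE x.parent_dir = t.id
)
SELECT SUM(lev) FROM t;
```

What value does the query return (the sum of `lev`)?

14

Base: id=3 (log) at lev 0.
Iteration 1: rows with parent_dir in {3} -> cache (id 4, lev 1).
Iteration 2: rows with parent_dir in {4} -> proj (id 6, lev 2), var (id 7, lev 2), music (id 8, lev 2).
Iteration 3: rows with parent_dir in {6,7,8} -> alice (id 10, lev 3).
Iteration 4: rows with parent_dir in {10} -> backup (id 13, lev 4).
Iteration 5: no rows with parent_dir in {13}; recursion stops.
SUM(lev) = 0 + 1 + 2 + 2 + 2 + 3 + 4 = 14.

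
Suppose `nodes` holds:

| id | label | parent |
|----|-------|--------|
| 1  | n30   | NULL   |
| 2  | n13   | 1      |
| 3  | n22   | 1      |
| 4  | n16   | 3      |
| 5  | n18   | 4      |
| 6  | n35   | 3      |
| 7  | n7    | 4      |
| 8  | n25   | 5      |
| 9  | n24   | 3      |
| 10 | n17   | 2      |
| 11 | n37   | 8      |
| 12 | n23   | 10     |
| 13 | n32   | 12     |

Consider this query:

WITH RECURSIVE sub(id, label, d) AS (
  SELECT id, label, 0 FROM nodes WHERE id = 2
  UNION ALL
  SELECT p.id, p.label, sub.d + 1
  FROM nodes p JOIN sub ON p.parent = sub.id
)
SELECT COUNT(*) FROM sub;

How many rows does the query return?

4

Base: id=2 (n13) at d 0.
Iteration 1: rows with parent in {2} -> n17 (id 10, d 1).
Iteration 2: rows with parent in {10} -> n23 (id 12, d 2).
Iteration 3: rows with parent in {12} -> n32 (id 13, d 3).
Iteration 4: no rows with parent in {13}; recursion stops.
Total rows emitted: 4.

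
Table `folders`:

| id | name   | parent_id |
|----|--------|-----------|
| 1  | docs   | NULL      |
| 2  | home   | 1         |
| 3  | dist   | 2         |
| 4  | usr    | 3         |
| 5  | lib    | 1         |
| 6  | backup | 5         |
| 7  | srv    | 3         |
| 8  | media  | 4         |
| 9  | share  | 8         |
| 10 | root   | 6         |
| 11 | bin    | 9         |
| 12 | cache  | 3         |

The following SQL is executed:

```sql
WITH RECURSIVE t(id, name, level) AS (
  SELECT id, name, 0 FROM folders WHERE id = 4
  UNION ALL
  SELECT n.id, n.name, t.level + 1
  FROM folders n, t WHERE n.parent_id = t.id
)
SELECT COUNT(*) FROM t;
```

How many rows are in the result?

4

Base: id=4 (usr) at level 0.
Iteration 1: rows with parent_id in {4} -> media (id 8, level 1).
Iteration 2: rows with parent_id in {8} -> share (id 9, level 2).
Iteration 3: rows with parent_id in {9} -> bin (id 11, level 3).
Iteration 4: no rows with parent_id in {11}; recursion stops.
Total rows emitted: 4.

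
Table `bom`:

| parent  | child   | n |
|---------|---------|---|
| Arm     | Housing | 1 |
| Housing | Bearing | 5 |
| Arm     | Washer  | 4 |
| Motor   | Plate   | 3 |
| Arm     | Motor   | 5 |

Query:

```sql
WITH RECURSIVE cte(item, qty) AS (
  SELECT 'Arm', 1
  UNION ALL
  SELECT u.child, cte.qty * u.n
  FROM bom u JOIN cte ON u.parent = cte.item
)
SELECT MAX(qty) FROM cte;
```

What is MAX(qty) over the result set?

Base: (Arm, qty=1).
Iteration 1: components of {Arm} -> Housing = 1*1 = 1, Motor = 1*5 = 5, Washer = 1*4 = 4.
Iteration 2: components of {Housing,Motor,Washer} -> Bearing = 1*5 = 5, Plate = 5*3 = 15.
Iteration 3: no further components; recursion stops.
qty values: 1, 4, 1, 5, 5, 15; the maximum is 15.

15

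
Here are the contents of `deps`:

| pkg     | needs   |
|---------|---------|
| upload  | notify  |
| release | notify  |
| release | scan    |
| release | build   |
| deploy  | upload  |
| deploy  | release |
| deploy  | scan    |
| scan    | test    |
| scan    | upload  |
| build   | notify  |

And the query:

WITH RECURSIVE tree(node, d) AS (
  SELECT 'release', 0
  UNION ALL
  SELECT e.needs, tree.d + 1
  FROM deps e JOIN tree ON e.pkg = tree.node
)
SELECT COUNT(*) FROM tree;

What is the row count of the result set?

Base: (release, d=0).
Iteration 1: edges from {release} -> (build, d=1), (notify, d=1), (scan, d=1).
Iteration 2: edges from {build,notify,scan} -> (notify, d=2), (test, d=2), (upload, d=2).
Iteration 3: edges from {notify,test,upload} -> (notify, d=3).
Iteration 4: no outgoing edges from {notify}; recursion stops.
Total rows emitted: 8.

8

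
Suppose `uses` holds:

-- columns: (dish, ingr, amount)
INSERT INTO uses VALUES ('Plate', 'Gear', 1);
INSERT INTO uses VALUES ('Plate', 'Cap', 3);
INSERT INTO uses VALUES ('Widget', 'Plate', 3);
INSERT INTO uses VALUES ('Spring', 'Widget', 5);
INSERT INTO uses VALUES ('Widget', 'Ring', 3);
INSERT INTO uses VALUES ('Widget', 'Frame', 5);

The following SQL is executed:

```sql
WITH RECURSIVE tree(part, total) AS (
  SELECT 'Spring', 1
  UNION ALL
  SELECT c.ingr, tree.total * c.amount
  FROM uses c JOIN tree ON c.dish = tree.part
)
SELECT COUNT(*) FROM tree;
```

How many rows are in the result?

Base: (Spring, total=1).
Iteration 1: components of {Spring} -> Widget = 1*5 = 5.
Iteration 2: components of {Widget} -> Frame = 5*5 = 25, Plate = 5*3 = 15, Ring = 5*3 = 15.
Iteration 3: components of {Frame,Plate,Ring} -> Cap = 15*3 = 45, Gear = 15*1 = 15.
Iteration 4: no further components; recursion stops.
Total rows emitted: 7.

7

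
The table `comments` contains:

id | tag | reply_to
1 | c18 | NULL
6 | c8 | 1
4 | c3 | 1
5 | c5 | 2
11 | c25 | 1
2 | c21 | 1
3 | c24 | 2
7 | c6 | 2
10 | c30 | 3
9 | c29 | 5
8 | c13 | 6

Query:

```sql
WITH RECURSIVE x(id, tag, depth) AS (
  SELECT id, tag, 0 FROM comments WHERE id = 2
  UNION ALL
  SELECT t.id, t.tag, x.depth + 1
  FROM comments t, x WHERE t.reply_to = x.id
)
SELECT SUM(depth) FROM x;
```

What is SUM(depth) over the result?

Base: id=2 (c21) at depth 0.
Iteration 1: rows with reply_to in {2} -> c24 (id 3, depth 1), c5 (id 5, depth 1), c6 (id 7, depth 1).
Iteration 2: rows with reply_to in {3,5,7} -> c29 (id 9, depth 2), c30 (id 10, depth 2).
Iteration 3: no rows with reply_to in {9,10}; recursion stops.
SUM(depth) = 0 + 1 + 1 + 1 + 2 + 2 = 7.

7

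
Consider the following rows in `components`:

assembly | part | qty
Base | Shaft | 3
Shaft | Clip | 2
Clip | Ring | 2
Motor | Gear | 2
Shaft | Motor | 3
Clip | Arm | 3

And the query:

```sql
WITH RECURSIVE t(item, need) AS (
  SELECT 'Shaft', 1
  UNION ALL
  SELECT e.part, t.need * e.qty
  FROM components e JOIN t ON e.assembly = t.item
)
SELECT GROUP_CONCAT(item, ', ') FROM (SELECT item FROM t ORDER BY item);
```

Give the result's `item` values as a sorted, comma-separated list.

Arm, Clip, Gear, Motor, Ring, Shaft

Base: (Shaft, need=1).
Iteration 1: components of {Shaft} -> Clip = 1*2 = 2, Motor = 1*3 = 3.
Iteration 2: components of {Clip,Motor} -> Arm = 2*3 = 6, Gear = 3*2 = 6, Ring = 2*2 = 4.
Iteration 3: no further components; recursion stops.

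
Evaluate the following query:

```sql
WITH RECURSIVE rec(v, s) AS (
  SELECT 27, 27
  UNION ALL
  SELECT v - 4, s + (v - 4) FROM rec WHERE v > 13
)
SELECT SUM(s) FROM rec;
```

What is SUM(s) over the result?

325

Base: v=27, s=27.
Iteration 1: 27 > 13 holds -> v = 27 - 4 = 23, s = 27 + 23 = 50.
Iteration 2: 23 > 13 holds -> v = 23 - 4 = 19, s = 50 + 19 = 69.
Iteration 3: 19 > 13 holds -> v = 19 - 4 = 15, s = 69 + 15 = 84.
Iteration 4: 15 > 13 holds -> v = 15 - 4 = 11, s = 84 + 11 = 95.
Iteration 5: 11 > 13 fails; recursion stops.
SUM(s) = 27 + 50 + 69 + 84 + 95 = 325.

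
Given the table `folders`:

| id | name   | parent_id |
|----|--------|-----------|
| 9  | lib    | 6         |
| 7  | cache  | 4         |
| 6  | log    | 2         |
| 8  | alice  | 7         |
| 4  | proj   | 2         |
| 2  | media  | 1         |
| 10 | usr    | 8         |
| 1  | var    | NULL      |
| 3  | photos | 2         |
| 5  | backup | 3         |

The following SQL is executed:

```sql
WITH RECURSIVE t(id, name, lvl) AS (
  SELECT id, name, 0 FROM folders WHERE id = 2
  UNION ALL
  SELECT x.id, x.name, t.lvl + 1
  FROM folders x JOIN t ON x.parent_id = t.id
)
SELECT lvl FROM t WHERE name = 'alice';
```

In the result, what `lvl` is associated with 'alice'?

3

Base: id=2 (media) at lvl 0.
Iteration 1: rows with parent_id in {2} -> photos (id 3, lvl 1), proj (id 4, lvl 1), log (id 6, lvl 1).
Iteration 2: rows with parent_id in {3,4,6} -> backup (id 5, lvl 2), cache (id 7, lvl 2), lib (id 9, lvl 2).
Iteration 3: rows with parent_id in {5,7,9} -> alice (id 8, lvl 3).
Iteration 4: rows with parent_id in {8} -> usr (id 10, lvl 4).
Iteration 5: no rows with parent_id in {10}; recursion stops.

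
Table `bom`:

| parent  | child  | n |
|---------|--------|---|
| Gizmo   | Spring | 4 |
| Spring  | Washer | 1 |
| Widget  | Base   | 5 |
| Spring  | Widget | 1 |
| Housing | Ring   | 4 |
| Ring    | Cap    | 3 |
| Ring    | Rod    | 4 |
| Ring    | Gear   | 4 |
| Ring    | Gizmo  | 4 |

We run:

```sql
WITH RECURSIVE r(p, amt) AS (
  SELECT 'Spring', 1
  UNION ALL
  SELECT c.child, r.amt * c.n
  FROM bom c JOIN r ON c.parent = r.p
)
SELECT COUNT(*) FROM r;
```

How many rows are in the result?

Base: (Spring, amt=1).
Iteration 1: components of {Spring} -> Washer = 1*1 = 1, Widget = 1*1 = 1.
Iteration 2: components of {Washer,Widget} -> Base = 1*5 = 5.
Iteration 3: no further components; recursion stops.
Total rows emitted: 4.

4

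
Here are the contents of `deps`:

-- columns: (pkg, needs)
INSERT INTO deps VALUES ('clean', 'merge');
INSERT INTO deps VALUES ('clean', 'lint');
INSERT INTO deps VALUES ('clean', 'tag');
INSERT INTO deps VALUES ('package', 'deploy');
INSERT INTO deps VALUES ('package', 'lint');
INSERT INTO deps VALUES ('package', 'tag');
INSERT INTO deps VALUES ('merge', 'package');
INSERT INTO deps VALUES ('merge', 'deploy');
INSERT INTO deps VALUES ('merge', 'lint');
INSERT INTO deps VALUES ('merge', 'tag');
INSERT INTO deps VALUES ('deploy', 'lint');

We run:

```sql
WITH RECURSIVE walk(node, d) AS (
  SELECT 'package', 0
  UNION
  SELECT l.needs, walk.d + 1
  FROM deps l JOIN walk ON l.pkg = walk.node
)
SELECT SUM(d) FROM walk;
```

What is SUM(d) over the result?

5

Base: (package, d=0).
Iteration 1: edges from {package} -> (deploy, d=1), (lint, d=1), (tag, d=1).
Iteration 2: edges from {deploy,lint,tag} -> (lint, d=2).
Iteration 3: no outgoing edges from {lint}; recursion stops.
SUM(d) = 0 + 1 + 1 + 1 + 2 = 5.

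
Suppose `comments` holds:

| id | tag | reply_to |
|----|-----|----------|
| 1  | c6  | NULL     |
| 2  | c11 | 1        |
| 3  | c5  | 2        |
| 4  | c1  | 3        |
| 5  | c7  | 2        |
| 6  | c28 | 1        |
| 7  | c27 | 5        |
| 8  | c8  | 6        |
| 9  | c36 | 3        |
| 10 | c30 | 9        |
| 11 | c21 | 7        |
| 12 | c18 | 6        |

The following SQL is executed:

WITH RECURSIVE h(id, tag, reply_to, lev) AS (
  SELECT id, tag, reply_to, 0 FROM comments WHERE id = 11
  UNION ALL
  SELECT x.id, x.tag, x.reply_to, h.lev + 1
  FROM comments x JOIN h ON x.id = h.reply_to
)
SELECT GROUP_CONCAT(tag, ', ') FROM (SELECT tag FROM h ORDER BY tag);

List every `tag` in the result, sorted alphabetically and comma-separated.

c11, c21, c27, c6, c7

Base: id=11 (c21), reply_to=7, lev 0.
Iteration 1: join on id=7 -> c27 (id 7, reply_to=5, lev 1).
Iteration 2: join on id=5 -> c7 (id 5, reply_to=2, lev 2).
Iteration 3: join on id=2 -> c11 (id 2, reply_to=1, lev 3).
Iteration 4: join on id=1 -> c6 (id 1, reply_to=NULL, lev 4).
Iteration 5: reply_to is NULL; no match; recursion stops.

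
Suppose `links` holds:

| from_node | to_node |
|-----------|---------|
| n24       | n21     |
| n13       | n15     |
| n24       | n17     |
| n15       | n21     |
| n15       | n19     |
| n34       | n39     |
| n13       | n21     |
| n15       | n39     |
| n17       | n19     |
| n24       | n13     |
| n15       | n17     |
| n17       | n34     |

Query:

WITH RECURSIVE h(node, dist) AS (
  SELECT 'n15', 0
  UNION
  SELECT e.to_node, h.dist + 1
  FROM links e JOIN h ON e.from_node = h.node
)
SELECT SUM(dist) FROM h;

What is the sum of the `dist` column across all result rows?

Base: (n15, dist=0).
Iteration 1: edges from {n15} -> (n17, dist=1), (n19, dist=1), (n21, dist=1), (n39, dist=1).
Iteration 2: edges from {n17,n19,n21,n39} -> (n19, dist=2), (n34, dist=2).
Iteration 3: edges from {n19,n34} -> (n39, dist=3).
Iteration 4: no outgoing edges from {n39}; recursion stops.
SUM(dist) = 0 + 1 + 1 + 1 + 1 + 2 + 2 + 3 = 11.

11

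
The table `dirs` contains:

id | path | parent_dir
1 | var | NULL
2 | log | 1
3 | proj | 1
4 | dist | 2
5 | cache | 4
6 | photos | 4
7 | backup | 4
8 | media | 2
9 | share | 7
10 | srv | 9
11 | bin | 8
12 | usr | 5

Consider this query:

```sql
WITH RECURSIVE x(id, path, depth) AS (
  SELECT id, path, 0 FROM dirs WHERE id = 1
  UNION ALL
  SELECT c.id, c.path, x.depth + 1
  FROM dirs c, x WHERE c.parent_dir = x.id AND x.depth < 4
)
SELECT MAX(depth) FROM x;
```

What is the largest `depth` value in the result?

4

Base: id=1 (var) at depth 0.
Iteration 1: rows with parent_dir in {1} -> log (id 2, depth 1), proj (id 3, depth 1).
Iteration 2: rows with parent_dir in {2,3} -> dist (id 4, depth 2), media (id 8, depth 2).
Iteration 3: rows with parent_dir in {4,8} -> cache (id 5, depth 3), photos (id 6, depth 3), backup (id 7, depth 3), bin (id 11, depth 3).
Iteration 4: rows with parent_dir in {5,6,7,11} -> share (id 9, depth 4), usr (id 12, depth 4).
Iteration 5: depth < 4 fails for all current rows; recursion stops.
depth values: 0, 1, 1, 2, 2, 3, 3, 3, 3, 4, 4; the maximum is 4.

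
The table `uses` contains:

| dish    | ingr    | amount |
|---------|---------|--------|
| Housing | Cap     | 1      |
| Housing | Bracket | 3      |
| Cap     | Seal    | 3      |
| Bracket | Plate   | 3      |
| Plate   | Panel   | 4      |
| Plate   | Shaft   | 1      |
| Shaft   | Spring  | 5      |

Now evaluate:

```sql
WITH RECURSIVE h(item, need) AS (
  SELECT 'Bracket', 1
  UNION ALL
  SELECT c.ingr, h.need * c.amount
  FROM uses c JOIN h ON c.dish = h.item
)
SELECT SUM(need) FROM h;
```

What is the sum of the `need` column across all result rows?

34

Base: (Bracket, need=1).
Iteration 1: components of {Bracket} -> Plate = 1*3 = 3.
Iteration 2: components of {Plate} -> Panel = 3*4 = 12, Shaft = 3*1 = 3.
Iteration 3: components of {Panel,Shaft} -> Spring = 3*5 = 15.
Iteration 4: no further components; recursion stops.
SUM(need) = 1 + 3 + 12 + 3 + 15 = 34.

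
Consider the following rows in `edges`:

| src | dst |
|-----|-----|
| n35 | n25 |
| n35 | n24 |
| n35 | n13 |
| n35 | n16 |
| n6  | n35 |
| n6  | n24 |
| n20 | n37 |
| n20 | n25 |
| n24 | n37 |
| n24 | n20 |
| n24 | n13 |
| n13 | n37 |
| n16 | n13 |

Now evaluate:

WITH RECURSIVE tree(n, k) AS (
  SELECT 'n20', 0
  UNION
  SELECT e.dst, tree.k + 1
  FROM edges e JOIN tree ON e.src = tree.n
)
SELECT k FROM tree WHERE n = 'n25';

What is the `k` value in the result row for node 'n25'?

Base: (n20, k=0).
Iteration 1: edges from {n20} -> (n25, k=1), (n37, k=1).
Iteration 2: no outgoing edges from {n25,n37}; recursion stops.

1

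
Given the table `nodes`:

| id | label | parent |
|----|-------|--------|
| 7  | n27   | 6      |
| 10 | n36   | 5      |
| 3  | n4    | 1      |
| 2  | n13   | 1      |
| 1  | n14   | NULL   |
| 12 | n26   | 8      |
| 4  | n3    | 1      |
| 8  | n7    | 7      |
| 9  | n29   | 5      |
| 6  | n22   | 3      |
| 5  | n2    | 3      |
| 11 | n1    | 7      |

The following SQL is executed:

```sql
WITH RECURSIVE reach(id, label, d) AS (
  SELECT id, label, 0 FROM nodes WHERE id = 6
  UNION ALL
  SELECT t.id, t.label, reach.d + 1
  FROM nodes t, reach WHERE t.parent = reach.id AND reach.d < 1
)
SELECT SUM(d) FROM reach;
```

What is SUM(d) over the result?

Base: id=6 (n22) at d 0.
Iteration 1: rows with parent in {6} -> n27 (id 7, d 1).
Iteration 2: d < 1 fails for all current rows; recursion stops.
SUM(d) = 0 + 1 = 1.

1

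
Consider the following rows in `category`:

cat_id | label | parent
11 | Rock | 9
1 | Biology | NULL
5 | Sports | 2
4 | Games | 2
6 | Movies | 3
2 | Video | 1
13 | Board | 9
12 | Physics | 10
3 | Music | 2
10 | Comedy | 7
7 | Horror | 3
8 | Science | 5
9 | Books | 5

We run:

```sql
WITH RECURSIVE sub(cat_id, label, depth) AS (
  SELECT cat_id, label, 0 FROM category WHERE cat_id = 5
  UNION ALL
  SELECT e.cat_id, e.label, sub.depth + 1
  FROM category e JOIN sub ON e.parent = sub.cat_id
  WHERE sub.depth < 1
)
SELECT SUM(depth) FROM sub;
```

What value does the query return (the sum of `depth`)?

Base: cat_id=5 (Sports) at depth 0.
Iteration 1: rows with parent in {5} -> Science (id 8, depth 1), Books (id 9, depth 1).
Iteration 2: depth < 1 fails for all current rows; recursion stops.
SUM(depth) = 0 + 1 + 1 = 2.

2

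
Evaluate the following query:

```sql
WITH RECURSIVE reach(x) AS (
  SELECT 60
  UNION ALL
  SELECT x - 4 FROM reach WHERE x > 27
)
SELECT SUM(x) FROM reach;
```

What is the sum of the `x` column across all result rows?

Base: x=60.
Iteration 1: 60 > 27 holds -> x = 60 - 4 = 56.
Iteration 2: 56 > 27 holds -> x = 56 - 4 = 52.
Iteration 3: 52 > 27 holds -> x = 52 - 4 = 48.
Iteration 4: 48 > 27 holds -> x = 48 - 4 = 44.
Iteration 5: 44 > 27 holds -> x = 44 - 4 = 40.
Iteration 6: 40 > 27 holds -> x = 40 - 4 = 36.
Iteration 7: 36 > 27 holds -> x = 36 - 4 = 32.
Iteration 8: 32 > 27 holds -> x = 32 - 4 = 28.
Iteration 9: 28 > 27 holds -> x = 28 - 4 = 24.
Iteration 10: 24 > 27 fails; recursion stops.
SUM(x) = 60 + 56 + 52 + 48 + 44 + 40 + 36 + 32 + 28 + 24 = 420.

420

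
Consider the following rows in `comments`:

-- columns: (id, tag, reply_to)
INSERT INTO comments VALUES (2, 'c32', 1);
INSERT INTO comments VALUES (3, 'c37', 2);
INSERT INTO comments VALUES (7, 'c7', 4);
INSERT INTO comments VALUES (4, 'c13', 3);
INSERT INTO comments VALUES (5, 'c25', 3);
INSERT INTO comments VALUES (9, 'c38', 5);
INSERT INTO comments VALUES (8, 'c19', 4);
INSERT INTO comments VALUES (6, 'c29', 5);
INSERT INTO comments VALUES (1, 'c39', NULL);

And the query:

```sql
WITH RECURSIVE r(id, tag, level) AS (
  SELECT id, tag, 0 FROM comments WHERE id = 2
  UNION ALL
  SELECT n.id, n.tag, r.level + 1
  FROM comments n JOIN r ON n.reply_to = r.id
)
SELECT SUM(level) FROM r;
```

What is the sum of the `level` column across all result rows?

Base: id=2 (c32) at level 0.
Iteration 1: rows with reply_to in {2} -> c37 (id 3, level 1).
Iteration 2: rows with reply_to in {3} -> c13 (id 4, level 2), c25 (id 5, level 2).
Iteration 3: rows with reply_to in {4,5} -> c29 (id 6, level 3), c7 (id 7, level 3), c19 (id 8, level 3), c38 (id 9, level 3).
Iteration 4: no rows with reply_to in {6,7,8,9}; recursion stops.
SUM(level) = 0 + 1 + 2 + 2 + 3 + 3 + 3 + 3 = 17.

17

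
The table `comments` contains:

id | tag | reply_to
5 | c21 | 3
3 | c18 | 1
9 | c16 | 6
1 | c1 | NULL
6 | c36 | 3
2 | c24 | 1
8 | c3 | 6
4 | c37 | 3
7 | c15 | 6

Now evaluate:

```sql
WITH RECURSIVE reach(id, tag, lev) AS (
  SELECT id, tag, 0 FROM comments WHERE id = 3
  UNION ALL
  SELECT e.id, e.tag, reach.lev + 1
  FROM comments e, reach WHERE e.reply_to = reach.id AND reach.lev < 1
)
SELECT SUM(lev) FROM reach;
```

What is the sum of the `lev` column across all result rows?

Base: id=3 (c18) at lev 0.
Iteration 1: rows with reply_to in {3} -> c37 (id 4, lev 1), c21 (id 5, lev 1), c36 (id 6, lev 1).
Iteration 2: lev < 1 fails for all current rows; recursion stops.
SUM(lev) = 0 + 1 + 1 + 1 = 3.

3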